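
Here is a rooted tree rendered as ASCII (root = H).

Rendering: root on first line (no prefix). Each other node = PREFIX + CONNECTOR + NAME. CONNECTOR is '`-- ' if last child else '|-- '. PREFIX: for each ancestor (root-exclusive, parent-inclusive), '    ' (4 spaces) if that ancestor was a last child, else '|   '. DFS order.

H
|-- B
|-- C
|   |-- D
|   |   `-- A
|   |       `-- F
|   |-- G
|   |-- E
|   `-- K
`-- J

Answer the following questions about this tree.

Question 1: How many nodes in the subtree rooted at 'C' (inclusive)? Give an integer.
Subtree rooted at C contains: A, C, D, E, F, G, K
Count = 7

Answer: 7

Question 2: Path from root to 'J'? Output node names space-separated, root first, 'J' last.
Walk down from root: H -> J

Answer: H J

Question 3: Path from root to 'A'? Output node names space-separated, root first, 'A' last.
Answer: H C D A

Derivation:
Walk down from root: H -> C -> D -> A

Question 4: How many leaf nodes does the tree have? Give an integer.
Leaves (nodes with no children): B, E, F, G, J, K

Answer: 6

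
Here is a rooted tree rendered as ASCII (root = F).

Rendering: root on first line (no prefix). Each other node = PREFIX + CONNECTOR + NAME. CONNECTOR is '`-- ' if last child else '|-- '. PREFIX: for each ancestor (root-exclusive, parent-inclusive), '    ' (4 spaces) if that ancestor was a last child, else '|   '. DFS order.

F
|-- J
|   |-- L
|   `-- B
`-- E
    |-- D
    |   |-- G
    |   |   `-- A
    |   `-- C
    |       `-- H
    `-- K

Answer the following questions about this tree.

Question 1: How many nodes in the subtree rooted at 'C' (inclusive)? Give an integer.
Answer: 2

Derivation:
Subtree rooted at C contains: C, H
Count = 2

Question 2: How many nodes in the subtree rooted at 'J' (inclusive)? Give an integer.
Subtree rooted at J contains: B, J, L
Count = 3

Answer: 3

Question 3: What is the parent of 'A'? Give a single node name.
Answer: G

Derivation:
Scan adjacency: A appears as child of G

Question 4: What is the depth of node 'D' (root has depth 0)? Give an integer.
Answer: 2

Derivation:
Path from root to D: F -> E -> D
Depth = number of edges = 2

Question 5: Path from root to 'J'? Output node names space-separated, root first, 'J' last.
Walk down from root: F -> J

Answer: F J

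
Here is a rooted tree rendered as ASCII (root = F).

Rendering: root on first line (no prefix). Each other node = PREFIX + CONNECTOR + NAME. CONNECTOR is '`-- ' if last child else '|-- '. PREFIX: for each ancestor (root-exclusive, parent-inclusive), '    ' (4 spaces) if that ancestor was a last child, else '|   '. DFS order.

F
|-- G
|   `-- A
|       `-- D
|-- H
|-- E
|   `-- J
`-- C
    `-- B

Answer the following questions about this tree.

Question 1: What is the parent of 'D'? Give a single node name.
Answer: A

Derivation:
Scan adjacency: D appears as child of A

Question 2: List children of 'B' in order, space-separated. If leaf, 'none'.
Answer: none

Derivation:
Node B's children (from adjacency): (leaf)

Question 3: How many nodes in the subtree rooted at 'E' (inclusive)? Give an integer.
Subtree rooted at E contains: E, J
Count = 2

Answer: 2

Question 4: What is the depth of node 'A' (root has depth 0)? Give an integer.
Path from root to A: F -> G -> A
Depth = number of edges = 2

Answer: 2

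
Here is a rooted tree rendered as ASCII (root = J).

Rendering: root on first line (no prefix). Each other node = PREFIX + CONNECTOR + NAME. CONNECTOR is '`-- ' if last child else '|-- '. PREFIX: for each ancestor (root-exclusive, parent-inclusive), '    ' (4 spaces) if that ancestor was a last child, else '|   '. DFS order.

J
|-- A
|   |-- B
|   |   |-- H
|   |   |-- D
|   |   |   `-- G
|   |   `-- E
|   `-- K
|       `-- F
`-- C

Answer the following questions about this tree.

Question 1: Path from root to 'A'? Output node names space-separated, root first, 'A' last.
Walk down from root: J -> A

Answer: J A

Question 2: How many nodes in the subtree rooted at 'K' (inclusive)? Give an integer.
Subtree rooted at K contains: F, K
Count = 2

Answer: 2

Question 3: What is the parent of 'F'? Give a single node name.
Answer: K

Derivation:
Scan adjacency: F appears as child of K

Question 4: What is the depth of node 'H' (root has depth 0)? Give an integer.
Answer: 3

Derivation:
Path from root to H: J -> A -> B -> H
Depth = number of edges = 3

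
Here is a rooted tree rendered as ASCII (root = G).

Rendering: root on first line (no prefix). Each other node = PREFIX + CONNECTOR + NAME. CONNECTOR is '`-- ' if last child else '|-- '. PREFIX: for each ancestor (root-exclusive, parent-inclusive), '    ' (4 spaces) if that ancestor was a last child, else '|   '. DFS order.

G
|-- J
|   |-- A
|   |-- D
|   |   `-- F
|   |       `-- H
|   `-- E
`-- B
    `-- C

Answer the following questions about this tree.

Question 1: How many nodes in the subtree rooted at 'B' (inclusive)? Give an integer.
Subtree rooted at B contains: B, C
Count = 2

Answer: 2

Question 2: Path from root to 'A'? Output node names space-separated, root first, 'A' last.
Answer: G J A

Derivation:
Walk down from root: G -> J -> A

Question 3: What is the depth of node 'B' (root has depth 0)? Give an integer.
Answer: 1

Derivation:
Path from root to B: G -> B
Depth = number of edges = 1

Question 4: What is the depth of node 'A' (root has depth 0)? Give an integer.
Answer: 2

Derivation:
Path from root to A: G -> J -> A
Depth = number of edges = 2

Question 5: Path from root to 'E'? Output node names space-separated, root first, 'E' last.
Walk down from root: G -> J -> E

Answer: G J E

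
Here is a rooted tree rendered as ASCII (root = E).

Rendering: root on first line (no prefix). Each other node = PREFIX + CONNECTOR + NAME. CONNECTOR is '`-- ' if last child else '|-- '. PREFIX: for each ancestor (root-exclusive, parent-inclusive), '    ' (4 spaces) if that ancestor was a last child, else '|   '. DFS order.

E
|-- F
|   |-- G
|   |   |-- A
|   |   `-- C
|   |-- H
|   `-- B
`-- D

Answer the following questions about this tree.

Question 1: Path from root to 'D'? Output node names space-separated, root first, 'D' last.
Walk down from root: E -> D

Answer: E D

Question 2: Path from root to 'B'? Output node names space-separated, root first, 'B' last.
Answer: E F B

Derivation:
Walk down from root: E -> F -> B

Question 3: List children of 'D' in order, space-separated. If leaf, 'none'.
Answer: none

Derivation:
Node D's children (from adjacency): (leaf)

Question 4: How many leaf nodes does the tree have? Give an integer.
Leaves (nodes with no children): A, B, C, D, H

Answer: 5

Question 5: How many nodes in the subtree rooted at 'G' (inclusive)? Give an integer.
Answer: 3

Derivation:
Subtree rooted at G contains: A, C, G
Count = 3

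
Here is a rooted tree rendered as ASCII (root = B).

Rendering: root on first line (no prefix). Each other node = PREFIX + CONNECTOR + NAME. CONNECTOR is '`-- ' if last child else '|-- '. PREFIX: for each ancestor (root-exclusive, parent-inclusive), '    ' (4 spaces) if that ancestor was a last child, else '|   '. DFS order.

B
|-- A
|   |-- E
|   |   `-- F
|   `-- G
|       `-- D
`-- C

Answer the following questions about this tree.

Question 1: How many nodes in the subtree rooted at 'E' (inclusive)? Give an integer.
Answer: 2

Derivation:
Subtree rooted at E contains: E, F
Count = 2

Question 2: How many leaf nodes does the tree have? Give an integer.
Leaves (nodes with no children): C, D, F

Answer: 3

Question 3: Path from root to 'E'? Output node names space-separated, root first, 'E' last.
Walk down from root: B -> A -> E

Answer: B A E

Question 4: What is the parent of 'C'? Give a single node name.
Answer: B

Derivation:
Scan adjacency: C appears as child of B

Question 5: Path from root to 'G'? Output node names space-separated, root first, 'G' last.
Answer: B A G

Derivation:
Walk down from root: B -> A -> G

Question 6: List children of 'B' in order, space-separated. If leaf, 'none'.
Node B's children (from adjacency): A, C

Answer: A C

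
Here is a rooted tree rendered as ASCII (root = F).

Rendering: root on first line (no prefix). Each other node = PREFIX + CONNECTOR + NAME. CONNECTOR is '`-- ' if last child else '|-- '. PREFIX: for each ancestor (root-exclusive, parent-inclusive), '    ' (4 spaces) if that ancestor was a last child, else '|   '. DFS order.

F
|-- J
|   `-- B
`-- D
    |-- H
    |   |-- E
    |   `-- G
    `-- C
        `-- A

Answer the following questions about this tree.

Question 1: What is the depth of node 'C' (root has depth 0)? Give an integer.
Answer: 2

Derivation:
Path from root to C: F -> D -> C
Depth = number of edges = 2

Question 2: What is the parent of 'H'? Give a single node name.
Answer: D

Derivation:
Scan adjacency: H appears as child of D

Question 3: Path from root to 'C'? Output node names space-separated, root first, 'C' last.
Walk down from root: F -> D -> C

Answer: F D C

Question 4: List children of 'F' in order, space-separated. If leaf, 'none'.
Answer: J D

Derivation:
Node F's children (from adjacency): J, D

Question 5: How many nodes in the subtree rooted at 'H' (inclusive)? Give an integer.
Answer: 3

Derivation:
Subtree rooted at H contains: E, G, H
Count = 3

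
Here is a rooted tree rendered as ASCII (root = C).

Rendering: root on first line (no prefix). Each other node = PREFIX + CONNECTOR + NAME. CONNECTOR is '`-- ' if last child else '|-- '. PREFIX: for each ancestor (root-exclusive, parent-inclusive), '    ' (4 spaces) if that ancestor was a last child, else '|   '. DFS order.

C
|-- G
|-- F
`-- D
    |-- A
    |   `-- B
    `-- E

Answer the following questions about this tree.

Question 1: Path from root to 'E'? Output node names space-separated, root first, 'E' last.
Answer: C D E

Derivation:
Walk down from root: C -> D -> E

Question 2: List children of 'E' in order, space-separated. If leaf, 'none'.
Node E's children (from adjacency): (leaf)

Answer: none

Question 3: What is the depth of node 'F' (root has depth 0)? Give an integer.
Answer: 1

Derivation:
Path from root to F: C -> F
Depth = number of edges = 1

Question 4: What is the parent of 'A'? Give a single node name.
Answer: D

Derivation:
Scan adjacency: A appears as child of D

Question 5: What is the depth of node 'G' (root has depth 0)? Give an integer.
Answer: 1

Derivation:
Path from root to G: C -> G
Depth = number of edges = 1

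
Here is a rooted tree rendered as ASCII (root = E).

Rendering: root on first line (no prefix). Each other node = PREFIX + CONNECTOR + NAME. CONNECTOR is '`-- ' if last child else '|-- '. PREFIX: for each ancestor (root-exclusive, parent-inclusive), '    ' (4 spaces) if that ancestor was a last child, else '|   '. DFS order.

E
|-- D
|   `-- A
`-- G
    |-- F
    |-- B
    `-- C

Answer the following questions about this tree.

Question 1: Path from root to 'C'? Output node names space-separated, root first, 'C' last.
Answer: E G C

Derivation:
Walk down from root: E -> G -> C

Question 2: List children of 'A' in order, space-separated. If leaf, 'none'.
Node A's children (from adjacency): (leaf)

Answer: none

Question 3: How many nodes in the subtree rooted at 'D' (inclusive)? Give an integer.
Subtree rooted at D contains: A, D
Count = 2

Answer: 2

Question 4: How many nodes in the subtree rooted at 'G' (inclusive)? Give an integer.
Subtree rooted at G contains: B, C, F, G
Count = 4

Answer: 4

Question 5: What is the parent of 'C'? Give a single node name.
Scan adjacency: C appears as child of G

Answer: G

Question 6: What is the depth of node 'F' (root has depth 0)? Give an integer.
Answer: 2

Derivation:
Path from root to F: E -> G -> F
Depth = number of edges = 2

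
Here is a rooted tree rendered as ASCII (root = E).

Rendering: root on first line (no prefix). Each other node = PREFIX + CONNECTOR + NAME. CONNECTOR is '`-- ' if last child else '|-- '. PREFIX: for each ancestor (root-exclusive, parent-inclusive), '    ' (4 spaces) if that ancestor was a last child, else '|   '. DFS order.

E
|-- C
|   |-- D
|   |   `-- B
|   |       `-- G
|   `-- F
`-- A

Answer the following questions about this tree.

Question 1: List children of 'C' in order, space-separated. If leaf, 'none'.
Answer: D F

Derivation:
Node C's children (from adjacency): D, F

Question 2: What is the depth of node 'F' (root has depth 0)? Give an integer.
Path from root to F: E -> C -> F
Depth = number of edges = 2

Answer: 2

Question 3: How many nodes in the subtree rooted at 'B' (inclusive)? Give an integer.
Subtree rooted at B contains: B, G
Count = 2

Answer: 2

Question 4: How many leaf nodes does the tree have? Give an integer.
Answer: 3

Derivation:
Leaves (nodes with no children): A, F, G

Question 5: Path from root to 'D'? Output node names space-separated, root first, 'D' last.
Answer: E C D

Derivation:
Walk down from root: E -> C -> D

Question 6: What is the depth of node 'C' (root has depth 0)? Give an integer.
Answer: 1

Derivation:
Path from root to C: E -> C
Depth = number of edges = 1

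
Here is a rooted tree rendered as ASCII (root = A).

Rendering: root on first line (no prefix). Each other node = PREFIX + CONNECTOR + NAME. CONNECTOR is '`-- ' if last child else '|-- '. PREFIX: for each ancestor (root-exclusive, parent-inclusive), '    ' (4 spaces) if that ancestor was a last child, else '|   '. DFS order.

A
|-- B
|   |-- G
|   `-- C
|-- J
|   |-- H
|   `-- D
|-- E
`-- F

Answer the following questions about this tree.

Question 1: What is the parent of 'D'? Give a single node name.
Scan adjacency: D appears as child of J

Answer: J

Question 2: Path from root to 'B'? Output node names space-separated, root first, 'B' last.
Walk down from root: A -> B

Answer: A B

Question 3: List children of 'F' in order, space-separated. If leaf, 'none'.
Answer: none

Derivation:
Node F's children (from adjacency): (leaf)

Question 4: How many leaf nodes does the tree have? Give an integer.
Answer: 6

Derivation:
Leaves (nodes with no children): C, D, E, F, G, H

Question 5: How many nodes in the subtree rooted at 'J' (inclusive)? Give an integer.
Subtree rooted at J contains: D, H, J
Count = 3

Answer: 3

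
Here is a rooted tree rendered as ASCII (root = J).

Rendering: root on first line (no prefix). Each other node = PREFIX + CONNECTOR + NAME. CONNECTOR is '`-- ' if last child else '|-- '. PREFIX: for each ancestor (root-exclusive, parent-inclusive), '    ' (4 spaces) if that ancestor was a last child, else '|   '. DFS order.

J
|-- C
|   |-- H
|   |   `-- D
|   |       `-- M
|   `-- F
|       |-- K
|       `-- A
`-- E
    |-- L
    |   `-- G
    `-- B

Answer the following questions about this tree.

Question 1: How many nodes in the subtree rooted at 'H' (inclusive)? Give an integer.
Subtree rooted at H contains: D, H, M
Count = 3

Answer: 3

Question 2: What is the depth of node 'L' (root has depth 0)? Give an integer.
Path from root to L: J -> E -> L
Depth = number of edges = 2

Answer: 2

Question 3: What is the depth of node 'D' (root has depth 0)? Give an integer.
Path from root to D: J -> C -> H -> D
Depth = number of edges = 3

Answer: 3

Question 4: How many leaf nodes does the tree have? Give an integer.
Answer: 5

Derivation:
Leaves (nodes with no children): A, B, G, K, M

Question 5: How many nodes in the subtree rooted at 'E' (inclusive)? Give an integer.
Answer: 4

Derivation:
Subtree rooted at E contains: B, E, G, L
Count = 4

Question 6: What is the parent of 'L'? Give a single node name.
Answer: E

Derivation:
Scan adjacency: L appears as child of E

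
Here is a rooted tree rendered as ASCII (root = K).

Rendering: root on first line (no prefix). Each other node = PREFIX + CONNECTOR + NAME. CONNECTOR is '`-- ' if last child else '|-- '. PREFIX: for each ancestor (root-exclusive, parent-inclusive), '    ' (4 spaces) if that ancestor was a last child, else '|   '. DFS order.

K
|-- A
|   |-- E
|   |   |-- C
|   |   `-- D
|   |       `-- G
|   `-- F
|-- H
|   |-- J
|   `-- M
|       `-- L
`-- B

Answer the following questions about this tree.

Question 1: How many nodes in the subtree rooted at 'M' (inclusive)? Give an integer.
Answer: 2

Derivation:
Subtree rooted at M contains: L, M
Count = 2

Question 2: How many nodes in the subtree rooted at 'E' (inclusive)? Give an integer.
Subtree rooted at E contains: C, D, E, G
Count = 4

Answer: 4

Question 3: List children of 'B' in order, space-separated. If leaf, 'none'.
Answer: none

Derivation:
Node B's children (from adjacency): (leaf)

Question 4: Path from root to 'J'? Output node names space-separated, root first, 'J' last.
Walk down from root: K -> H -> J

Answer: K H J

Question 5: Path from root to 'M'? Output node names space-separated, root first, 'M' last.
Answer: K H M

Derivation:
Walk down from root: K -> H -> M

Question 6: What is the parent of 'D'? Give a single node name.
Scan adjacency: D appears as child of E

Answer: E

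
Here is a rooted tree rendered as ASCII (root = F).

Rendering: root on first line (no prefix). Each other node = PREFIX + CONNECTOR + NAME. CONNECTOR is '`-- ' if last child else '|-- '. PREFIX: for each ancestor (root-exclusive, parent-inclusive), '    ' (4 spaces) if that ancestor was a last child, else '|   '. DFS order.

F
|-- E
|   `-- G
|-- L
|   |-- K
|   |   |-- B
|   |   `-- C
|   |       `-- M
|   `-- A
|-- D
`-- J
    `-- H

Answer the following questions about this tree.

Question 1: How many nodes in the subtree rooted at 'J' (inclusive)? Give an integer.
Subtree rooted at J contains: H, J
Count = 2

Answer: 2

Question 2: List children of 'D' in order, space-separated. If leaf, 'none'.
Answer: none

Derivation:
Node D's children (from adjacency): (leaf)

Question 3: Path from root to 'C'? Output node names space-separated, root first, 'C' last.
Answer: F L K C

Derivation:
Walk down from root: F -> L -> K -> C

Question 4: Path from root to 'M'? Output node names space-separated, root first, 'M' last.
Answer: F L K C M

Derivation:
Walk down from root: F -> L -> K -> C -> M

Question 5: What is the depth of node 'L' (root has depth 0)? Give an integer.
Answer: 1

Derivation:
Path from root to L: F -> L
Depth = number of edges = 1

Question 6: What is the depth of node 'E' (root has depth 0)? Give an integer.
Path from root to E: F -> E
Depth = number of edges = 1

Answer: 1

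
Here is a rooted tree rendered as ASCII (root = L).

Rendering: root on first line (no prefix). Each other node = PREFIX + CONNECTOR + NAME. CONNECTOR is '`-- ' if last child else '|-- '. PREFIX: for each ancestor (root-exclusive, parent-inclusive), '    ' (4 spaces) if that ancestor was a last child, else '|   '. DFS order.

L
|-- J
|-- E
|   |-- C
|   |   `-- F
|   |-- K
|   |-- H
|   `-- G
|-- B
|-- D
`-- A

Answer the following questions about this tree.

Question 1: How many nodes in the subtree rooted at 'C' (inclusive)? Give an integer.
Answer: 2

Derivation:
Subtree rooted at C contains: C, F
Count = 2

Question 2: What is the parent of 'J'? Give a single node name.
Answer: L

Derivation:
Scan adjacency: J appears as child of L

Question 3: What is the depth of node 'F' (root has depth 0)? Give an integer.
Path from root to F: L -> E -> C -> F
Depth = number of edges = 3

Answer: 3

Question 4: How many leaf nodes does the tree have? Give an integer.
Answer: 8

Derivation:
Leaves (nodes with no children): A, B, D, F, G, H, J, K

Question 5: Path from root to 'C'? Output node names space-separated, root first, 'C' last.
Answer: L E C

Derivation:
Walk down from root: L -> E -> C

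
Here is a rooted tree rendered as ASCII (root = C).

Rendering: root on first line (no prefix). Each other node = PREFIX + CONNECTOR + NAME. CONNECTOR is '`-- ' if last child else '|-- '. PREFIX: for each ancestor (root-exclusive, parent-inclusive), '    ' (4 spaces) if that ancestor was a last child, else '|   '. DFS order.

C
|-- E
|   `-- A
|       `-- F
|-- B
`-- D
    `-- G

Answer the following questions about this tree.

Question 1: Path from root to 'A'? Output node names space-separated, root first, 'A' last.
Answer: C E A

Derivation:
Walk down from root: C -> E -> A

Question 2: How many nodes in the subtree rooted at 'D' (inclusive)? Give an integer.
Answer: 2

Derivation:
Subtree rooted at D contains: D, G
Count = 2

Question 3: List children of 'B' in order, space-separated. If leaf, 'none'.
Answer: none

Derivation:
Node B's children (from adjacency): (leaf)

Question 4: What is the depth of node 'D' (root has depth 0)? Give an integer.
Path from root to D: C -> D
Depth = number of edges = 1

Answer: 1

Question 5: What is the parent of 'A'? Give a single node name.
Scan adjacency: A appears as child of E

Answer: E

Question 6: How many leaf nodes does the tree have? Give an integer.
Answer: 3

Derivation:
Leaves (nodes with no children): B, F, G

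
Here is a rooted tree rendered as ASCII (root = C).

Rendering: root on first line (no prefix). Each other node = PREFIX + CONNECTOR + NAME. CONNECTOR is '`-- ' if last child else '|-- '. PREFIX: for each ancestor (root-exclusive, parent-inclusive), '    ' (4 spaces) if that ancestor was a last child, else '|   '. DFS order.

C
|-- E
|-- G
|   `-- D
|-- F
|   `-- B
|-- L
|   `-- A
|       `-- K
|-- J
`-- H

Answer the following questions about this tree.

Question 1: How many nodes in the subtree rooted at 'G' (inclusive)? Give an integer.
Subtree rooted at G contains: D, G
Count = 2

Answer: 2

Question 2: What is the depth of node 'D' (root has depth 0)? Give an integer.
Path from root to D: C -> G -> D
Depth = number of edges = 2

Answer: 2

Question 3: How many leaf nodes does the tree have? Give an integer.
Leaves (nodes with no children): B, D, E, H, J, K

Answer: 6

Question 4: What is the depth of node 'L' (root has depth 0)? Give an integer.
Path from root to L: C -> L
Depth = number of edges = 1

Answer: 1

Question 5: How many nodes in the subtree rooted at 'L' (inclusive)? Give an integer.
Answer: 3

Derivation:
Subtree rooted at L contains: A, K, L
Count = 3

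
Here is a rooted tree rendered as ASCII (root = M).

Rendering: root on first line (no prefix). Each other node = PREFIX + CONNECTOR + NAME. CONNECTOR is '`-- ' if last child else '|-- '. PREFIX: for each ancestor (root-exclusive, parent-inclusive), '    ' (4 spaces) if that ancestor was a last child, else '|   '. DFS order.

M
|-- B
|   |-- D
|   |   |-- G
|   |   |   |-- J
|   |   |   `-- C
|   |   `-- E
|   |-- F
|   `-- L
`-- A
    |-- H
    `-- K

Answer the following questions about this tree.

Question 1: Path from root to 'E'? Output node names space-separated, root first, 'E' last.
Answer: M B D E

Derivation:
Walk down from root: M -> B -> D -> E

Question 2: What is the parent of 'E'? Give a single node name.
Scan adjacency: E appears as child of D

Answer: D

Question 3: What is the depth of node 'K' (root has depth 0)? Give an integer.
Path from root to K: M -> A -> K
Depth = number of edges = 2

Answer: 2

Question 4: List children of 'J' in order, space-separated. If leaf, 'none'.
Answer: none

Derivation:
Node J's children (from adjacency): (leaf)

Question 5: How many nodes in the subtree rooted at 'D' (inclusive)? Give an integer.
Subtree rooted at D contains: C, D, E, G, J
Count = 5

Answer: 5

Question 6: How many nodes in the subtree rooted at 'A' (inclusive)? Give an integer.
Subtree rooted at A contains: A, H, K
Count = 3

Answer: 3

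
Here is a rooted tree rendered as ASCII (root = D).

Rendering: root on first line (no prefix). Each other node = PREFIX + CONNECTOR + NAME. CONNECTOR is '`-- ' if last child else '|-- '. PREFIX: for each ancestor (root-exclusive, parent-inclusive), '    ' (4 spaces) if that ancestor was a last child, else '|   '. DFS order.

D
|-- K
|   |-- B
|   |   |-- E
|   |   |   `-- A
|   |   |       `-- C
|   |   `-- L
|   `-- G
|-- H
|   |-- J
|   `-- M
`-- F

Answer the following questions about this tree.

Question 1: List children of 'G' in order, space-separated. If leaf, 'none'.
Answer: none

Derivation:
Node G's children (from adjacency): (leaf)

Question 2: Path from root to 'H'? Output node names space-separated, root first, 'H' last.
Answer: D H

Derivation:
Walk down from root: D -> H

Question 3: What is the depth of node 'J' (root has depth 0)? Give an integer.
Path from root to J: D -> H -> J
Depth = number of edges = 2

Answer: 2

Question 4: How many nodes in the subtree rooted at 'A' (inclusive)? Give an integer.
Subtree rooted at A contains: A, C
Count = 2

Answer: 2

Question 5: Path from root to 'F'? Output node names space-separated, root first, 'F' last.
Answer: D F

Derivation:
Walk down from root: D -> F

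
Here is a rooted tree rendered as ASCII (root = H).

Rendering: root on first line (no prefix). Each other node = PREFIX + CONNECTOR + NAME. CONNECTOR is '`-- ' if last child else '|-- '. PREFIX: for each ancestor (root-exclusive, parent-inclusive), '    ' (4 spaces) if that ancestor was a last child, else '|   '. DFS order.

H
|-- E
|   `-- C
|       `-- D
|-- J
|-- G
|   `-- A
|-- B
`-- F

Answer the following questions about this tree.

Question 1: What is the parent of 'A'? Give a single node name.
Answer: G

Derivation:
Scan adjacency: A appears as child of G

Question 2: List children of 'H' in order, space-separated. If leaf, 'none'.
Answer: E J G B F

Derivation:
Node H's children (from adjacency): E, J, G, B, F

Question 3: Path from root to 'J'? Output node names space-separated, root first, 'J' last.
Walk down from root: H -> J

Answer: H J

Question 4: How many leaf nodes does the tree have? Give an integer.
Leaves (nodes with no children): A, B, D, F, J

Answer: 5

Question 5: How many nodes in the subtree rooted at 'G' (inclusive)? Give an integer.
Answer: 2

Derivation:
Subtree rooted at G contains: A, G
Count = 2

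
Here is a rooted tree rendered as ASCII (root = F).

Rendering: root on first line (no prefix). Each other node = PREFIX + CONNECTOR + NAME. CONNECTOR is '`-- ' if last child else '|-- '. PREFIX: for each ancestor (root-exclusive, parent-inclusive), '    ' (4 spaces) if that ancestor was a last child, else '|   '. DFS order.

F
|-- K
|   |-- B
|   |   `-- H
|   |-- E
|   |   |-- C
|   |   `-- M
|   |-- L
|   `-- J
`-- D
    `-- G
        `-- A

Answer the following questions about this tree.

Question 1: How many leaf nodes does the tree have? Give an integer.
Leaves (nodes with no children): A, C, H, J, L, M

Answer: 6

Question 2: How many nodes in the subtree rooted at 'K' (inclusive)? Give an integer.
Subtree rooted at K contains: B, C, E, H, J, K, L, M
Count = 8

Answer: 8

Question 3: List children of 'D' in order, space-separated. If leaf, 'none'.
Node D's children (from adjacency): G

Answer: G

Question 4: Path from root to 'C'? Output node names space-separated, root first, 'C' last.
Answer: F K E C

Derivation:
Walk down from root: F -> K -> E -> C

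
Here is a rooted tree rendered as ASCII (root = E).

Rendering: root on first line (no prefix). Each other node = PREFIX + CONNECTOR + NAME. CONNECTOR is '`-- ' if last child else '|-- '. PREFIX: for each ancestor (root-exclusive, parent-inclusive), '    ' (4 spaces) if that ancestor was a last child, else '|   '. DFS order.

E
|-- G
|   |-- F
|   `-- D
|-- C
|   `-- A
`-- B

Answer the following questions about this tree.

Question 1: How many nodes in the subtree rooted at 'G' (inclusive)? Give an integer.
Subtree rooted at G contains: D, F, G
Count = 3

Answer: 3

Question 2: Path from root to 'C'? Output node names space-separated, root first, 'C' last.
Walk down from root: E -> C

Answer: E C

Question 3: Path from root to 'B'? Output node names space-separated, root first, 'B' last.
Answer: E B

Derivation:
Walk down from root: E -> B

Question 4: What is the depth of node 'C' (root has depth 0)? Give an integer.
Path from root to C: E -> C
Depth = number of edges = 1

Answer: 1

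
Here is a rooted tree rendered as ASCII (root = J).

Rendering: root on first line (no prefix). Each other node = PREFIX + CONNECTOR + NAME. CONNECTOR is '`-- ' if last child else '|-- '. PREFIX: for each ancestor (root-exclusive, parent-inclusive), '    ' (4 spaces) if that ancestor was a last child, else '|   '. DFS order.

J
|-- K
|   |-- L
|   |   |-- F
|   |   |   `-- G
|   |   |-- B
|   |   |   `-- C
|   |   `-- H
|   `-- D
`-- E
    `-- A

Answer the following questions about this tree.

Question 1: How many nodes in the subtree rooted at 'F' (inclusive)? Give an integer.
Subtree rooted at F contains: F, G
Count = 2

Answer: 2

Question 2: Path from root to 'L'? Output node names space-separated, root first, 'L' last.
Walk down from root: J -> K -> L

Answer: J K L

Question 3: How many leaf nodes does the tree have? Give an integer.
Leaves (nodes with no children): A, C, D, G, H

Answer: 5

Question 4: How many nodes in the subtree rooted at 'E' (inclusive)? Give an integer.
Subtree rooted at E contains: A, E
Count = 2

Answer: 2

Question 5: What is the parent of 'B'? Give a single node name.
Answer: L

Derivation:
Scan adjacency: B appears as child of L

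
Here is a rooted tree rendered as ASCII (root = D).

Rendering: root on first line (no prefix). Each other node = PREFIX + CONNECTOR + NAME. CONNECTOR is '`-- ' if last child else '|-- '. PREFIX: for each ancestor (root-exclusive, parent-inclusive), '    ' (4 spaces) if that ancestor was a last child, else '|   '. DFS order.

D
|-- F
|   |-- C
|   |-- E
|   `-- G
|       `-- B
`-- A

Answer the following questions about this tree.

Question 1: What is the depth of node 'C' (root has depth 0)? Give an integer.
Answer: 2

Derivation:
Path from root to C: D -> F -> C
Depth = number of edges = 2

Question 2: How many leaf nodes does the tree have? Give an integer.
Leaves (nodes with no children): A, B, C, E

Answer: 4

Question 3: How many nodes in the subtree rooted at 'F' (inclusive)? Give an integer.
Answer: 5

Derivation:
Subtree rooted at F contains: B, C, E, F, G
Count = 5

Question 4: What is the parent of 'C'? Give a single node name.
Scan adjacency: C appears as child of F

Answer: F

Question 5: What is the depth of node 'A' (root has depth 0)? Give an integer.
Answer: 1

Derivation:
Path from root to A: D -> A
Depth = number of edges = 1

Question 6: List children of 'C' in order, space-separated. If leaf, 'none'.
Node C's children (from adjacency): (leaf)

Answer: none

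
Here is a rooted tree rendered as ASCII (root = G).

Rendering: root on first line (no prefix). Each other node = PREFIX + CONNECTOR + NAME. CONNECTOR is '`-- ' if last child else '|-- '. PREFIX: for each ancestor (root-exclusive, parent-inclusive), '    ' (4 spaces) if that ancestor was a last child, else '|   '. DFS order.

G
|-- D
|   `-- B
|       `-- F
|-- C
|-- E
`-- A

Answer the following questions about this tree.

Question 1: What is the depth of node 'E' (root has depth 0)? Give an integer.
Answer: 1

Derivation:
Path from root to E: G -> E
Depth = number of edges = 1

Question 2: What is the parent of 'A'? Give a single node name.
Answer: G

Derivation:
Scan adjacency: A appears as child of G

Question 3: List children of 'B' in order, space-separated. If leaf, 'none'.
Answer: F

Derivation:
Node B's children (from adjacency): F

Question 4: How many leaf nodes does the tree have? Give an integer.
Answer: 4

Derivation:
Leaves (nodes with no children): A, C, E, F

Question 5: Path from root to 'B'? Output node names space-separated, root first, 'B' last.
Answer: G D B

Derivation:
Walk down from root: G -> D -> B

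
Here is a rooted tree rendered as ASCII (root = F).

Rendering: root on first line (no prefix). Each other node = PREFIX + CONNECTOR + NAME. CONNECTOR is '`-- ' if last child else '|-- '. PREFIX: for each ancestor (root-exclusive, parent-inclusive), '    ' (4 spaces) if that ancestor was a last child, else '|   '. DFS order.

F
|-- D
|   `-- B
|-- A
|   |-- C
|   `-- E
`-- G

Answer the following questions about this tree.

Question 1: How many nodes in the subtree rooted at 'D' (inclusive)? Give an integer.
Answer: 2

Derivation:
Subtree rooted at D contains: B, D
Count = 2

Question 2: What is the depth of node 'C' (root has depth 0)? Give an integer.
Answer: 2

Derivation:
Path from root to C: F -> A -> C
Depth = number of edges = 2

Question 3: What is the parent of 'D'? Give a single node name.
Answer: F

Derivation:
Scan adjacency: D appears as child of F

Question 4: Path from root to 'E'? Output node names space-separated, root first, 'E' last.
Answer: F A E

Derivation:
Walk down from root: F -> A -> E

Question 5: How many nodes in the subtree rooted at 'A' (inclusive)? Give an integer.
Subtree rooted at A contains: A, C, E
Count = 3

Answer: 3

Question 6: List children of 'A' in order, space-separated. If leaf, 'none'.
Node A's children (from adjacency): C, E

Answer: C E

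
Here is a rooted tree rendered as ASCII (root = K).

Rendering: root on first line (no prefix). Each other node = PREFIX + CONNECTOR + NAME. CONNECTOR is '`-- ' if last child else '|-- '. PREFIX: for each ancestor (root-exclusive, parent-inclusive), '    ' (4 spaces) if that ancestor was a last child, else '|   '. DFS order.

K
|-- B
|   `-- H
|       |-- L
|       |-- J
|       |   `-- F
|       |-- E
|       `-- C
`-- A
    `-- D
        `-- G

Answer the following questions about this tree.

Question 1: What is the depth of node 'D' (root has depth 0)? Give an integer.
Path from root to D: K -> A -> D
Depth = number of edges = 2

Answer: 2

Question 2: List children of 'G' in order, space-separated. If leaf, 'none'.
Node G's children (from adjacency): (leaf)

Answer: none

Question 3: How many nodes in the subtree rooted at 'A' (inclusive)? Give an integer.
Answer: 3

Derivation:
Subtree rooted at A contains: A, D, G
Count = 3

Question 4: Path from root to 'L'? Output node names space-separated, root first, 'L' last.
Walk down from root: K -> B -> H -> L

Answer: K B H L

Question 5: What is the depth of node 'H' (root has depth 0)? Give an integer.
Answer: 2

Derivation:
Path from root to H: K -> B -> H
Depth = number of edges = 2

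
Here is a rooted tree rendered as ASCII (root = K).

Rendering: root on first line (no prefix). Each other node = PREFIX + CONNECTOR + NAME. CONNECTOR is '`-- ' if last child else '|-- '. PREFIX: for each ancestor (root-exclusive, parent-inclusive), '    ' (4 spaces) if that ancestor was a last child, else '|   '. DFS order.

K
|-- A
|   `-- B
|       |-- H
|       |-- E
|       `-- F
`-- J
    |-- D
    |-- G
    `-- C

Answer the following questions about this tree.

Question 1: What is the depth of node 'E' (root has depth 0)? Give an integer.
Path from root to E: K -> A -> B -> E
Depth = number of edges = 3

Answer: 3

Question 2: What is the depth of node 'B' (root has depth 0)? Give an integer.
Answer: 2

Derivation:
Path from root to B: K -> A -> B
Depth = number of edges = 2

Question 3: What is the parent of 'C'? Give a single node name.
Scan adjacency: C appears as child of J

Answer: J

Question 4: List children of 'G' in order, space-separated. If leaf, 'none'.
Answer: none

Derivation:
Node G's children (from adjacency): (leaf)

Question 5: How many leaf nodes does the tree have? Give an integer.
Answer: 6

Derivation:
Leaves (nodes with no children): C, D, E, F, G, H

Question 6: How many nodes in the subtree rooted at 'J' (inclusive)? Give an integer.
Subtree rooted at J contains: C, D, G, J
Count = 4

Answer: 4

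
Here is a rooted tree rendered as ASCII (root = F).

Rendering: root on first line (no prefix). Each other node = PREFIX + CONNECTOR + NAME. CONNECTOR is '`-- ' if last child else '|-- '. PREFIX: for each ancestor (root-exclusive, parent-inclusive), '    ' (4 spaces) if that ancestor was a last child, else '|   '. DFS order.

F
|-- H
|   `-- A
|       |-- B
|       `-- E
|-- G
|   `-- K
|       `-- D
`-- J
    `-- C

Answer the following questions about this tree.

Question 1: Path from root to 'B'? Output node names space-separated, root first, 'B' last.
Walk down from root: F -> H -> A -> B

Answer: F H A B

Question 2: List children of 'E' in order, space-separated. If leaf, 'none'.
Node E's children (from adjacency): (leaf)

Answer: none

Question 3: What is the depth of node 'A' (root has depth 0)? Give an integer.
Answer: 2

Derivation:
Path from root to A: F -> H -> A
Depth = number of edges = 2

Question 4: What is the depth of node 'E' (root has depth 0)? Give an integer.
Path from root to E: F -> H -> A -> E
Depth = number of edges = 3

Answer: 3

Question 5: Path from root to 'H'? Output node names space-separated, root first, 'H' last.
Walk down from root: F -> H

Answer: F H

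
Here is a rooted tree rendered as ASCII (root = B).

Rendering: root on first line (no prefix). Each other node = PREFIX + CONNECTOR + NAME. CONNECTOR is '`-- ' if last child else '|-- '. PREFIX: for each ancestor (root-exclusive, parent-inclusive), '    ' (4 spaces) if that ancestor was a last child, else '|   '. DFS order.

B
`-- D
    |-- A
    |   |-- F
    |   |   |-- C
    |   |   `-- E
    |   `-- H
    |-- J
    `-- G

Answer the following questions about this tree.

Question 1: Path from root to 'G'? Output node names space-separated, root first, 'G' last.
Walk down from root: B -> D -> G

Answer: B D G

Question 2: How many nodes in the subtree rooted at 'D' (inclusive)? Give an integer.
Answer: 8

Derivation:
Subtree rooted at D contains: A, C, D, E, F, G, H, J
Count = 8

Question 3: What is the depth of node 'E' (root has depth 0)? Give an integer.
Answer: 4

Derivation:
Path from root to E: B -> D -> A -> F -> E
Depth = number of edges = 4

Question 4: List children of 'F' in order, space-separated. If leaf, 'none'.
Node F's children (from adjacency): C, E

Answer: C E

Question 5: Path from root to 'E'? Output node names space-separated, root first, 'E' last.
Answer: B D A F E

Derivation:
Walk down from root: B -> D -> A -> F -> E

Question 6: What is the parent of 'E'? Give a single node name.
Answer: F

Derivation:
Scan adjacency: E appears as child of F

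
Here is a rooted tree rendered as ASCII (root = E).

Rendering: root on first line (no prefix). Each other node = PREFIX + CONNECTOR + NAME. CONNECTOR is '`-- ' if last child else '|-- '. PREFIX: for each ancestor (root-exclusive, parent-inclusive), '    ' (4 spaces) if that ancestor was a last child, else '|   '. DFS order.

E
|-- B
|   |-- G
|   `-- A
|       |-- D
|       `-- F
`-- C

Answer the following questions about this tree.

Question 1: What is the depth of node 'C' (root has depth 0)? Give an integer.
Path from root to C: E -> C
Depth = number of edges = 1

Answer: 1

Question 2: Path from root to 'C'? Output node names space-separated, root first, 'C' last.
Answer: E C

Derivation:
Walk down from root: E -> C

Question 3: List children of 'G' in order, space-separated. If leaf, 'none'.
Answer: none

Derivation:
Node G's children (from adjacency): (leaf)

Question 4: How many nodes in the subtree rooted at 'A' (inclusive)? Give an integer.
Subtree rooted at A contains: A, D, F
Count = 3

Answer: 3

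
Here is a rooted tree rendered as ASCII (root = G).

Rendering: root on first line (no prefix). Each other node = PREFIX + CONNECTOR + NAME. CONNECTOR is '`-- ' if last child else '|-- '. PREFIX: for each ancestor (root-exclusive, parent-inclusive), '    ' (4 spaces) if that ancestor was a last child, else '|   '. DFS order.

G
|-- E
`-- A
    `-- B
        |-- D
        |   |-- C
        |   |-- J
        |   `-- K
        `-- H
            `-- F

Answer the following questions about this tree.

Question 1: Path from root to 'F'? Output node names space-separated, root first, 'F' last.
Answer: G A B H F

Derivation:
Walk down from root: G -> A -> B -> H -> F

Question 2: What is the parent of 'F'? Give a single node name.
Scan adjacency: F appears as child of H

Answer: H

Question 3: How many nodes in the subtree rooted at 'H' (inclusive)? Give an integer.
Subtree rooted at H contains: F, H
Count = 2

Answer: 2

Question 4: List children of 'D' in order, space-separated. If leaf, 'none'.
Answer: C J K

Derivation:
Node D's children (from adjacency): C, J, K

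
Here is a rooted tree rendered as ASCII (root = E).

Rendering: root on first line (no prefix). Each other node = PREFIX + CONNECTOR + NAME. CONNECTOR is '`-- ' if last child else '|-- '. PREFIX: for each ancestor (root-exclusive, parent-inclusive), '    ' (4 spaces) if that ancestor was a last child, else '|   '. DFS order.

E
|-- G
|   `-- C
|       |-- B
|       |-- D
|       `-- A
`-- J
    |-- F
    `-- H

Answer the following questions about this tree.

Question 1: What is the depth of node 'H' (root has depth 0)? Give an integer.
Answer: 2

Derivation:
Path from root to H: E -> J -> H
Depth = number of edges = 2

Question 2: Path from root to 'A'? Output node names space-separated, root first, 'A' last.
Answer: E G C A

Derivation:
Walk down from root: E -> G -> C -> A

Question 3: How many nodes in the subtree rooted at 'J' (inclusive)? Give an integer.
Answer: 3

Derivation:
Subtree rooted at J contains: F, H, J
Count = 3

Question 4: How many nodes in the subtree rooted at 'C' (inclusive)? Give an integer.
Answer: 4

Derivation:
Subtree rooted at C contains: A, B, C, D
Count = 4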